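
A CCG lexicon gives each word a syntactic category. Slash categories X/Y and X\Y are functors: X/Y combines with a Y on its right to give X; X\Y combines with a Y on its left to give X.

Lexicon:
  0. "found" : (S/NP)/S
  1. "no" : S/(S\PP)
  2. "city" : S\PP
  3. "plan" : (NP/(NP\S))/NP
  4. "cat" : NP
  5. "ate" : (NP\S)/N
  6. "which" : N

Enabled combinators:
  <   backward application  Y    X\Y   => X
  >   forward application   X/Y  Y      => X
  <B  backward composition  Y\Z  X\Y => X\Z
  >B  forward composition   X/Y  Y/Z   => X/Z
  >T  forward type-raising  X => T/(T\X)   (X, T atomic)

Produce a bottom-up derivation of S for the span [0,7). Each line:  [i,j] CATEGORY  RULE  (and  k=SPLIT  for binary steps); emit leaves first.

[0,7] S   >
  [0,3] S/NP   >
    [0,1] "found" : (S/NP)/S
    [1,3] S   >
      [1,2] "no" : S/(S\PP)
      [2,3] "city" : S\PP
  [3,7] NP   >
    [3,5] NP/(NP\S)   >
      [3,4] "plan" : (NP/(NP\S))/NP
      [4,5] "cat" : NP
    [5,7] NP\S   >
      [5,6] "ate" : (NP\S)/N
      [6,7] "which" : N

[0,1] (S/NP)/S  lex  "found"
[1,2] S/(S\PP)  lex  "no"
[2,3] S\PP  lex  "city"
[1,3] S  >  k=2
[0,3] S/NP  >  k=1
[3,4] (NP/(NP\S))/NP  lex  "plan"
[4,5] NP  lex  "cat"
[3,5] NP/(NP\S)  >  k=4
[5,6] (NP\S)/N  lex  "ate"
[6,7] N  lex  "which"
[5,7] NP\S  >  k=6
[3,7] NP  >  k=5
[0,7] S  >  k=3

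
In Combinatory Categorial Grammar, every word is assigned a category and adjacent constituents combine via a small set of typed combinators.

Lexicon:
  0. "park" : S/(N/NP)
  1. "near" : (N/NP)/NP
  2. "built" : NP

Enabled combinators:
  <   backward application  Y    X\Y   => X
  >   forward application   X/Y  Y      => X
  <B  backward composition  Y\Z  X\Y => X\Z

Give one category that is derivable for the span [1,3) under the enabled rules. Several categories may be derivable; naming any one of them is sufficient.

N/NP

[0,3] S   >
  [0,1] "park" : S/(N/NP)
  [1,3] N/NP   >
    [1,2] "near" : (N/NP)/NP
    [2,3] "built" : NP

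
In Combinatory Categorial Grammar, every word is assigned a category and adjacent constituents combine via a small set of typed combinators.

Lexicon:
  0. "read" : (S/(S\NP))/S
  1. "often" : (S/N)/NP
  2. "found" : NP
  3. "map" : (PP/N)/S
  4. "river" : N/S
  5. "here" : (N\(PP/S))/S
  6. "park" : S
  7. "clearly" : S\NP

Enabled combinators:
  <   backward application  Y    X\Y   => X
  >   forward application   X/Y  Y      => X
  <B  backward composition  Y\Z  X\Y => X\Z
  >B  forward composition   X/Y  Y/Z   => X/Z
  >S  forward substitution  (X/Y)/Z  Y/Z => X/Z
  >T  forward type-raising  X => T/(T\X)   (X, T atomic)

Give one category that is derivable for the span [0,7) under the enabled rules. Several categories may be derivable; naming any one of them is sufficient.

S/(S\NP)

[0,8] S   >
  [0,7] S/(S\NP)   >
    [0,1] "read" : (S/(S\NP))/S
    [1,7] S   >
      [1,3] S/N   >
        [1,2] "often" : (S/N)/NP
        [2,3] "found" : NP
      [3,7] N   <
        [3,5] PP/S   >S
          [3,4] "map" : (PP/N)/S
          [4,5] "river" : N/S
        [5,7] N\(PP/S)   >
          [5,6] "here" : (N\(PP/S))/S
          [6,7] "park" : S
  [7,8] "clearly" : S\NP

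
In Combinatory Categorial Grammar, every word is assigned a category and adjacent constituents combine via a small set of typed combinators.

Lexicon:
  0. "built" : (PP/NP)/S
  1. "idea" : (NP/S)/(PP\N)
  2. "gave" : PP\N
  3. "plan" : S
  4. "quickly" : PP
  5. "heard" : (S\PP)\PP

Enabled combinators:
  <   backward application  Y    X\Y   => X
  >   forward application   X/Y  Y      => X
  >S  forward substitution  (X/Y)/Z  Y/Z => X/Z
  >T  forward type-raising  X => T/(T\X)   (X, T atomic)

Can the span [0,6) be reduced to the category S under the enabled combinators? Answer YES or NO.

[0,6] S   <
  [0,4] PP   >
    [0,3] PP/S   >S
      [0,1] "built" : (PP/NP)/S
      [1,3] NP/S   >
        [1,2] "idea" : (NP/S)/(PP\N)
        [2,3] "gave" : PP\N
    [3,4] "plan" : S
  [4,6] S\PP   <
    [4,5] "quickly" : PP
    [5,6] "heard" : (S\PP)\PP

YES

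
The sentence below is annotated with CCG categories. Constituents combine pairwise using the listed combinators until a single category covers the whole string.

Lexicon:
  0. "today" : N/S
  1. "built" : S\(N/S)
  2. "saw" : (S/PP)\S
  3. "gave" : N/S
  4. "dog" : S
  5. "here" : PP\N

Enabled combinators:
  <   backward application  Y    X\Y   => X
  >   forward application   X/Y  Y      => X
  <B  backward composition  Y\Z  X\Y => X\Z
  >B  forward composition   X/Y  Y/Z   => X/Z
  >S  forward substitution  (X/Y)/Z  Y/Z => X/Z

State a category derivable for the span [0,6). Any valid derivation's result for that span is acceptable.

[0,6] S   >
  [0,3] S/PP   <
    [0,2] S   <
      [0,1] "today" : N/S
      [1,2] "built" : S\(N/S)
    [2,3] "saw" : (S/PP)\S
  [3,6] PP   <
    [3,5] N   >
      [3,4] "gave" : N/S
      [4,5] "dog" : S
    [5,6] "here" : PP\N

S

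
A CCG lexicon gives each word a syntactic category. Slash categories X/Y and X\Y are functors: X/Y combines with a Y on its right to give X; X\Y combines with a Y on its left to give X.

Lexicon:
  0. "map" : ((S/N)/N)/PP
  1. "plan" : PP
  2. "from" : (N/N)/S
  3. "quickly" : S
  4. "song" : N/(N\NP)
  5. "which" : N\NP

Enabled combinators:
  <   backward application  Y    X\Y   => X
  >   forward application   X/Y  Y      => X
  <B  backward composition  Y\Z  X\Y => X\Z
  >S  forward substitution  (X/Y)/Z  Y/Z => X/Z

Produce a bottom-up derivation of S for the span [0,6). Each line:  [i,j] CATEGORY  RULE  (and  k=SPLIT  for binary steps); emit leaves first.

[0,1] ((S/N)/N)/PP  lex  "map"
[1,2] PP  lex  "plan"
[0,2] (S/N)/N  >  k=1
[2,3] (N/N)/S  lex  "from"
[3,4] S  lex  "quickly"
[2,4] N/N  >  k=3
[0,4] S/N  >S  k=2
[4,5] N/(N\NP)  lex  "song"
[5,6] N\NP  lex  "which"
[4,6] N  >  k=5
[0,6] S  >  k=4

[0,6] S   >
  [0,4] S/N   >S
    [0,2] (S/N)/N   >
      [0,1] "map" : ((S/N)/N)/PP
      [1,2] "plan" : PP
    [2,4] N/N   >
      [2,3] "from" : (N/N)/S
      [3,4] "quickly" : S
  [4,6] N   >
    [4,5] "song" : N/(N\NP)
    [5,6] "which" : N\NP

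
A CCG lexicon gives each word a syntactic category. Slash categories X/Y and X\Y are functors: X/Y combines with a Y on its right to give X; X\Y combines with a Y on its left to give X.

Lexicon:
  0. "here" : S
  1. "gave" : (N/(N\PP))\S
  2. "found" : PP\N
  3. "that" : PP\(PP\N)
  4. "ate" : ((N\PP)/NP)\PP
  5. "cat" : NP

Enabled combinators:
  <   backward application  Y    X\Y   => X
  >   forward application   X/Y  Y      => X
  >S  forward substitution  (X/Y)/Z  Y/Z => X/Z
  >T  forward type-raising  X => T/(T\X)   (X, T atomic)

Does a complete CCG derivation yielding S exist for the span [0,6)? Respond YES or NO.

S (N/(N\PP))\S PP\N PP\(PP\N) ((N\PP)/NP)\PP NP
CKY chart[0,6] = {N, N/(N\N), NP/(NP\N), PP/(PP\N), S/(S\N)}; S ∉ chart

NO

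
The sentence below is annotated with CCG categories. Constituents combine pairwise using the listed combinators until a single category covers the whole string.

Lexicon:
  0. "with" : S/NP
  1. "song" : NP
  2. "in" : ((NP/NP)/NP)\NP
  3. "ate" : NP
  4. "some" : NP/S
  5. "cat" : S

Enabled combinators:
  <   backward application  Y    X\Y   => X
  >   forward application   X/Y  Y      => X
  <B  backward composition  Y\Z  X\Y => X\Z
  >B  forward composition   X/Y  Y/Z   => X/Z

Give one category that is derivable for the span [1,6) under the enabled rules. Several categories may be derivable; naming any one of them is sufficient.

[0,6] S   >
  [0,1] "with" : S/NP
  [1,6] NP   >
    [1,5] NP/S   >B
      [1,4] NP/NP   >
        [1,3] (NP/NP)/NP   <
          [1,2] "song" : NP
          [2,3] "in" : ((NP/NP)/NP)\NP
        [3,4] "ate" : NP
      [4,5] "some" : NP/S
    [5,6] "cat" : S

NP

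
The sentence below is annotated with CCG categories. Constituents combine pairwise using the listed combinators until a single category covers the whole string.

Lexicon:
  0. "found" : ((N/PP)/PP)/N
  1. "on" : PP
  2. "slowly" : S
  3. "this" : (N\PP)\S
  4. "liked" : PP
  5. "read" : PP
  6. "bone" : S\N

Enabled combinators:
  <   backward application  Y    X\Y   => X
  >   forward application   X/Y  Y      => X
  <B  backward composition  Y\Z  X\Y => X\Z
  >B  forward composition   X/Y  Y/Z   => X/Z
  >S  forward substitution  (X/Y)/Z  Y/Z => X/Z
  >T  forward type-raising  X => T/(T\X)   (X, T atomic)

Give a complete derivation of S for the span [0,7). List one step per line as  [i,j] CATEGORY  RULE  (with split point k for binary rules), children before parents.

[0,7] S   <
  [0,6] N   >
    [0,5] N/PP   >
      [0,4] (N/PP)/PP   >
        [0,1] "found" : ((N/PP)/PP)/N
        [1,4] N   <
          [1,2] "on" : PP
          [2,4] N\PP   <
            [2,3] "slowly" : S
            [3,4] "this" : (N\PP)\S
      [4,5] "liked" : PP
    [5,6] "read" : PP
  [6,7] "bone" : S\N

[0,1] ((N/PP)/PP)/N  lex  "found"
[1,2] PP  lex  "on"
[2,3] S  lex  "slowly"
[3,4] (N\PP)\S  lex  "this"
[2,4] N\PP  <  k=3
[1,4] N  <  k=2
[0,4] (N/PP)/PP  >  k=1
[4,5] PP  lex  "liked"
[0,5] N/PP  >  k=4
[5,6] PP  lex  "read"
[0,6] N  >  k=5
[6,7] S\N  lex  "bone"
[0,7] S  <  k=6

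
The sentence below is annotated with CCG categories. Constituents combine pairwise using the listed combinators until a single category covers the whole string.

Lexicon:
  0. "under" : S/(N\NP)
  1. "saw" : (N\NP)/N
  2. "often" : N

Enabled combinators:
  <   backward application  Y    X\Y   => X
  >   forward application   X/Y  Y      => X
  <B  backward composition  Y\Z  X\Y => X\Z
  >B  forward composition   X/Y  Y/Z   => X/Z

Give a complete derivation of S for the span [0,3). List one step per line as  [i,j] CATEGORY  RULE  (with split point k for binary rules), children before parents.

[0,1] S/(N\NP)  lex  "under"
[1,2] (N\NP)/N  lex  "saw"
[0,2] S/N  >B  k=1
[2,3] N  lex  "often"
[0,3] S  >  k=2

[0,3] S   >
  [0,2] S/N   >B
    [0,1] "under" : S/(N\NP)
    [1,2] "saw" : (N\NP)/N
  [2,3] "often" : N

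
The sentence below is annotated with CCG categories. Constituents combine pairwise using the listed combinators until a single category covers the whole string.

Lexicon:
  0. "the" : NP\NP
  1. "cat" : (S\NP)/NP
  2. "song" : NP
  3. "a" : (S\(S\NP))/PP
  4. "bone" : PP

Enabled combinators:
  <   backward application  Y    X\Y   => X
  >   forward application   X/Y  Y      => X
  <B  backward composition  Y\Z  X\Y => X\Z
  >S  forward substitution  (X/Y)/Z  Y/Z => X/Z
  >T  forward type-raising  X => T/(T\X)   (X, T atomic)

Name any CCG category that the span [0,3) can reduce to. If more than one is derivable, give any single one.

[0,5] S   <
  [0,3] S\NP   <B
    [0,1] "the" : NP\NP
    [1,3] S\NP   >
      [1,2] "cat" : (S\NP)/NP
      [2,3] "song" : NP
  [3,5] S\(S\NP)   >
    [3,4] "a" : (S\(S\NP))/PP
    [4,5] "bone" : PP

S\NP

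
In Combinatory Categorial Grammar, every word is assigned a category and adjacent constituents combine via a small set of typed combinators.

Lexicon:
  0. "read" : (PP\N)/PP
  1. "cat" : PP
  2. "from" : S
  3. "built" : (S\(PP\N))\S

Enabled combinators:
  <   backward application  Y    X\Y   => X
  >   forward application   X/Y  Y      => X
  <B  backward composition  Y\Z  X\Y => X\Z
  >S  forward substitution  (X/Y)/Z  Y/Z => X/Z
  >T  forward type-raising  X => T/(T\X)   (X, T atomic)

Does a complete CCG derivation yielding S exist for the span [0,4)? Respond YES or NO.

YES

[0,4] S   <
  [0,2] PP\N   >
    [0,1] "read" : (PP\N)/PP
    [1,2] "cat" : PP
  [2,4] S\(PP\N)   <
    [2,3] "from" : S
    [3,4] "built" : (S\(PP\N))\S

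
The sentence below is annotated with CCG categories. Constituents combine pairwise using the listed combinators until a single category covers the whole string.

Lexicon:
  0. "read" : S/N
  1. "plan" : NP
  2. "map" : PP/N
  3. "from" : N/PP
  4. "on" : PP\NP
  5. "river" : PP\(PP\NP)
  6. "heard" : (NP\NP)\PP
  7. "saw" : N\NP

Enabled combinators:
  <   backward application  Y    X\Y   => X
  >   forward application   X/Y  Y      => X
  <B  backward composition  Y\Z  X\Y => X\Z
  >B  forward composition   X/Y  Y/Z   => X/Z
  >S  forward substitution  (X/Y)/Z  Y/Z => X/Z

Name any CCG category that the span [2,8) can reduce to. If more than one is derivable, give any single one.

[0,8] S   >
  [0,1] "read" : S/N
  [1,8] N   <
    [1,2] "plan" : NP
    [2,8] N\NP   <B
      [2,7] NP\NP   <
        [2,6] PP   >
          [2,3] "map" : PP/N
          [3,6] N   >
            [3,4] "from" : N/PP
            [4,6] PP   <
              [4,5] "on" : PP\NP
              [5,6] "river" : PP\(PP\NP)
        [6,7] "heard" : (NP\NP)\PP
      [7,8] "saw" : N\NP

N\NP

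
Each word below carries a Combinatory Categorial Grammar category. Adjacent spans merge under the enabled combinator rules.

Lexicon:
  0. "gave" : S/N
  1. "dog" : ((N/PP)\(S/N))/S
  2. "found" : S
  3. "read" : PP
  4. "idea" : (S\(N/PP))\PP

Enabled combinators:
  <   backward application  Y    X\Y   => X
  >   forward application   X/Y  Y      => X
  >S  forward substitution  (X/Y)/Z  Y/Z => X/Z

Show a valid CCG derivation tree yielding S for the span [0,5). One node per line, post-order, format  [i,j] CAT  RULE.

[0,1] S/N  lex  "gave"
[1,2] ((N/PP)\(S/N))/S  lex  "dog"
[2,3] S  lex  "found"
[1,3] (N/PP)\(S/N)  >  k=2
[0,3] N/PP  <  k=1
[3,4] PP  lex  "read"
[4,5] (S\(N/PP))\PP  lex  "idea"
[3,5] S\(N/PP)  <  k=4
[0,5] S  <  k=3

[0,5] S   <
  [0,3] N/PP   <
    [0,1] "gave" : S/N
    [1,3] (N/PP)\(S/N)   >
      [1,2] "dog" : ((N/PP)\(S/N))/S
      [2,3] "found" : S
  [3,5] S\(N/PP)   <
    [3,4] "read" : PP
    [4,5] "idea" : (S\(N/PP))\PP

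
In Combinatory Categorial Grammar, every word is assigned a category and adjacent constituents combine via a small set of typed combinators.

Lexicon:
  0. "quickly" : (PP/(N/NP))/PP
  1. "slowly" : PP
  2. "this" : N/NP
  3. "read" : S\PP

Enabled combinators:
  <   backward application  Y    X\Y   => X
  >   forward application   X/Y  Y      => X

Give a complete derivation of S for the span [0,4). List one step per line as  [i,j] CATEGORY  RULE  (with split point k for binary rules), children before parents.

[0,1] (PP/(N/NP))/PP  lex  "quickly"
[1,2] PP  lex  "slowly"
[0,2] PP/(N/NP)  >  k=1
[2,3] N/NP  lex  "this"
[0,3] PP  >  k=2
[3,4] S\PP  lex  "read"
[0,4] S  <  k=3

[0,4] S   <
  [0,3] PP   >
    [0,2] PP/(N/NP)   >
      [0,1] "quickly" : (PP/(N/NP))/PP
      [1,2] "slowly" : PP
    [2,3] "this" : N/NP
  [3,4] "read" : S\PP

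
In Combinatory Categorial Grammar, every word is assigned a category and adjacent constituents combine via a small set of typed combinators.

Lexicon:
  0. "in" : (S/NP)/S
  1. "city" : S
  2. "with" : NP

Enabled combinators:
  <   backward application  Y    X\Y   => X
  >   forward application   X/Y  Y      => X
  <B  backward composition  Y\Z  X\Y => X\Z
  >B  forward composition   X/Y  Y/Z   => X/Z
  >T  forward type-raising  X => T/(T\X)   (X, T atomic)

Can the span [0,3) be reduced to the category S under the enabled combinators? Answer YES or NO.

YES

[0,3] S   >
  [0,2] S/NP   >
    [0,1] "in" : (S/NP)/S
    [1,2] "city" : S
  [2,3] "with" : NP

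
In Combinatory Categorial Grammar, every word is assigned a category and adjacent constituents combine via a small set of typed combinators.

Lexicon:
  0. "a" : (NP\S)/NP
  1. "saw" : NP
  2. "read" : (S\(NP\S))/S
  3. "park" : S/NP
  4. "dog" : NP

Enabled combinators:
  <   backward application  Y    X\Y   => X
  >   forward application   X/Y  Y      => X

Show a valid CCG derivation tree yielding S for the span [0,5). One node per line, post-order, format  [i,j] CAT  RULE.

[0,5] S   <
  [0,2] NP\S   >
    [0,1] "a" : (NP\S)/NP
    [1,2] "saw" : NP
  [2,5] S\(NP\S)   >
    [2,3] "read" : (S\(NP\S))/S
    [3,5] S   >
      [3,4] "park" : S/NP
      [4,5] "dog" : NP

[0,1] (NP\S)/NP  lex  "a"
[1,2] NP  lex  "saw"
[0,2] NP\S  >  k=1
[2,3] (S\(NP\S))/S  lex  "read"
[3,4] S/NP  lex  "park"
[4,5] NP  lex  "dog"
[3,5] S  >  k=4
[2,5] S\(NP\S)  >  k=3
[0,5] S  <  k=2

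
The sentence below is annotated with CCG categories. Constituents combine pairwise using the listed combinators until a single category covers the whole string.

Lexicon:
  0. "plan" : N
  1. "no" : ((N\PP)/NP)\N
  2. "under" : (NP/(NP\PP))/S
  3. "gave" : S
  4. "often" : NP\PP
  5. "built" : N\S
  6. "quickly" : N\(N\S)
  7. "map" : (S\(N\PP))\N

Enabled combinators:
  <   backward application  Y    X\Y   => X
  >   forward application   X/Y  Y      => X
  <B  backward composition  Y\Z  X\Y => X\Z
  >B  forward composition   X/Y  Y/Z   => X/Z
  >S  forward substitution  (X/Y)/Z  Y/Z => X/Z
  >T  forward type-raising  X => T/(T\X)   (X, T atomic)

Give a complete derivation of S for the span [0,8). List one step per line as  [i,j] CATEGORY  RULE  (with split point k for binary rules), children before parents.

[0,8] S   <
  [0,5] N\PP   >
    [0,2] (N\PP)/NP   <
      [0,1] "plan" : N
      [1,2] "no" : ((N\PP)/NP)\N
    [2,5] NP   >
      [2,4] NP/(NP\PP)   >
        [2,3] "under" : (NP/(NP\PP))/S
        [3,4] "gave" : S
      [4,5] "often" : NP\PP
  [5,8] S\(N\PP)   <
    [5,7] N   <
      [5,6] "built" : N\S
      [6,7] "quickly" : N\(N\S)
    [7,8] "map" : (S\(N\PP))\N

[0,1] N  lex  "plan"
[1,2] ((N\PP)/NP)\N  lex  "no"
[0,2] (N\PP)/NP  <  k=1
[2,3] (NP/(NP\PP))/S  lex  "under"
[3,4] S  lex  "gave"
[2,4] NP/(NP\PP)  >  k=3
[4,5] NP\PP  lex  "often"
[2,5] NP  >  k=4
[0,5] N\PP  >  k=2
[5,6] N\S  lex  "built"
[6,7] N\(N\S)  lex  "quickly"
[5,7] N  <  k=6
[7,8] (S\(N\PP))\N  lex  "map"
[5,8] S\(N\PP)  <  k=7
[0,8] S  <  k=5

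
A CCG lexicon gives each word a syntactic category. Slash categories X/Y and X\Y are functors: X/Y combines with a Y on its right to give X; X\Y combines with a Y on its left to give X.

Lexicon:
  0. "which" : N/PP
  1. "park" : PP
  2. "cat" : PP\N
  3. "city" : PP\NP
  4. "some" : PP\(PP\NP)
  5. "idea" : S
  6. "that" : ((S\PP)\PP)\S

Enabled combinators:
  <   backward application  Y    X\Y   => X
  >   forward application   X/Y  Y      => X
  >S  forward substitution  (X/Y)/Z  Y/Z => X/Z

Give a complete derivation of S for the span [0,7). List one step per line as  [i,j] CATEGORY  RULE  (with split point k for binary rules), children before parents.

[0,1] N/PP  lex  "which"
[1,2] PP  lex  "park"
[0,2] N  >  k=1
[2,3] PP\N  lex  "cat"
[0,3] PP  <  k=2
[3,4] PP\NP  lex  "city"
[4,5] PP\(PP\NP)  lex  "some"
[3,5] PP  <  k=4
[5,6] S  lex  "idea"
[6,7] ((S\PP)\PP)\S  lex  "that"
[5,7] (S\PP)\PP  <  k=6
[3,7] S\PP  <  k=5
[0,7] S  <  k=3

[0,7] S   <
  [0,3] PP   <
    [0,2] N   >
      [0,1] "which" : N/PP
      [1,2] "park" : PP
    [2,3] "cat" : PP\N
  [3,7] S\PP   <
    [3,5] PP   <
      [3,4] "city" : PP\NP
      [4,5] "some" : PP\(PP\NP)
    [5,7] (S\PP)\PP   <
      [5,6] "idea" : S
      [6,7] "that" : ((S\PP)\PP)\S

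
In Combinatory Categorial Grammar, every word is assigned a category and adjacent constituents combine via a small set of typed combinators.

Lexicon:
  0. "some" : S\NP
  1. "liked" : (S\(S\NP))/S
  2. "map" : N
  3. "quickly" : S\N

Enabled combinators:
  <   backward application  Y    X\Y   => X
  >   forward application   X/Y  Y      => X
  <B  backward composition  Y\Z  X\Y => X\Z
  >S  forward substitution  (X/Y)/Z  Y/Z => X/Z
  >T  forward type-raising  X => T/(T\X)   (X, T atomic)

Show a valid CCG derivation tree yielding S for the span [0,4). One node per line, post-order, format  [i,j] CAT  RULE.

[0,1] S\NP  lex  "some"
[1,2] (S\(S\NP))/S  lex  "liked"
[2,3] N  lex  "map"
[3,4] S\N  lex  "quickly"
[2,4] S  <  k=3
[1,4] S\(S\NP)  >  k=2
[0,4] S  <  k=1

[0,4] S   <
  [0,1] "some" : S\NP
  [1,4] S\(S\NP)   >
    [1,2] "liked" : (S\(S\NP))/S
    [2,4] S   <
      [2,3] "map" : N
      [3,4] "quickly" : S\N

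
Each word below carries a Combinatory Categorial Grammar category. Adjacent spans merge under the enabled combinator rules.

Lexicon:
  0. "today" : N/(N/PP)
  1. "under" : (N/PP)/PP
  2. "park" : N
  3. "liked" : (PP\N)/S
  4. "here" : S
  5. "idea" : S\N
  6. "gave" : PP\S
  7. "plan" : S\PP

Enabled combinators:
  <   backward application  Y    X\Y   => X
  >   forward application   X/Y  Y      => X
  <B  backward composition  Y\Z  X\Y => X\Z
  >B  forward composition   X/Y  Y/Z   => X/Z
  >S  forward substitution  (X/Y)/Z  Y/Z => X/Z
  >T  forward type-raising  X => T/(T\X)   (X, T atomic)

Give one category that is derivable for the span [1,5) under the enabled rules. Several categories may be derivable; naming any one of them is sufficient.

[0,8] S   <
  [0,5] N   >
    [0,1] "today" : N/(N/PP)
    [1,5] N/PP   >
      [1,2] "under" : (N/PP)/PP
      [2,5] PP   <
        [2,3] "park" : N
        [3,5] PP\N   >
          [3,4] "liked" : (PP\N)/S
          [4,5] "here" : S
  [5,8] S\N   <B
    [5,7] PP\N   <B
      [5,6] "idea" : S\N
      [6,7] "gave" : PP\S
    [7,8] "plan" : S\PP

N/PP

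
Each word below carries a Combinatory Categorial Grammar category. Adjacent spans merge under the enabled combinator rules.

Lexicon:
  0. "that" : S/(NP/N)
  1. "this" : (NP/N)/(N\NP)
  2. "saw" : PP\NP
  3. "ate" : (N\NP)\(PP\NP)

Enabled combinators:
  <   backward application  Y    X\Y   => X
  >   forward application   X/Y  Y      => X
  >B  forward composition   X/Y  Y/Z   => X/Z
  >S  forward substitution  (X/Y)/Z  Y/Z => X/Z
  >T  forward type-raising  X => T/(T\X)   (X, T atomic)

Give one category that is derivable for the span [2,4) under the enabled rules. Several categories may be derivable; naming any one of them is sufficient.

N\NP

[0,4] S   >
  [0,1] "that" : S/(NP/N)
  [1,4] NP/N   >
    [1,2] "this" : (NP/N)/(N\NP)
    [2,4] N\NP   <
      [2,3] "saw" : PP\NP
      [3,4] "ate" : (N\NP)\(PP\NP)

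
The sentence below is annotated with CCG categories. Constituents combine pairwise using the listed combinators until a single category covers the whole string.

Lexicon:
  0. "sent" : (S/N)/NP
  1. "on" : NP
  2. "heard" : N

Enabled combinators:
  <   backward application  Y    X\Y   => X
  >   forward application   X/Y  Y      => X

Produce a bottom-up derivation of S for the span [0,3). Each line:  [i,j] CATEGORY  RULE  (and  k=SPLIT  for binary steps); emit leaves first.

[0,3] S   >
  [0,2] S/N   >
    [0,1] "sent" : (S/N)/NP
    [1,2] "on" : NP
  [2,3] "heard" : N

[0,1] (S/N)/NP  lex  "sent"
[1,2] NP  lex  "on"
[0,2] S/N  >  k=1
[2,3] N  lex  "heard"
[0,3] S  >  k=2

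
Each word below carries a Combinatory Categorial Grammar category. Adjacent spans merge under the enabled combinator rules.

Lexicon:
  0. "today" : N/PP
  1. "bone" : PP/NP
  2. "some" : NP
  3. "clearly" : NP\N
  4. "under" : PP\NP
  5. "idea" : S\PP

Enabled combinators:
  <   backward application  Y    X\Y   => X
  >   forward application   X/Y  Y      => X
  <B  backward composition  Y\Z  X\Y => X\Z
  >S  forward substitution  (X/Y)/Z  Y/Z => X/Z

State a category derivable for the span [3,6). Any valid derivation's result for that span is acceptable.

S\N

[0,6] S   <
  [0,3] N   >
    [0,1] "today" : N/PP
    [1,3] PP   >
      [1,2] "bone" : PP/NP
      [2,3] "some" : NP
  [3,6] S\N   <B
    [3,4] "clearly" : NP\N
    [4,6] S\NP   <B
      [4,5] "under" : PP\NP
      [5,6] "idea" : S\PP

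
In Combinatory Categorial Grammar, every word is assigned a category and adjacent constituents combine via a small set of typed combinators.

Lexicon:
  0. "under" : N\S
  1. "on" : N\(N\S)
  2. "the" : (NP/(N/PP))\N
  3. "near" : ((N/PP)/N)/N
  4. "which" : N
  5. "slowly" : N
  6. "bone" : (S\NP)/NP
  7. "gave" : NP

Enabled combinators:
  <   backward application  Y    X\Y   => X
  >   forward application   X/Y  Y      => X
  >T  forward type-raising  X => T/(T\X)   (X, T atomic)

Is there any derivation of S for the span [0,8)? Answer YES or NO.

[0,8] S   <
  [0,6] NP   >
    [0,3] NP/(N/PP)   <
      [0,2] N   <
        [0,1] "under" : N\S
        [1,2] "on" : N\(N\S)
      [2,3] "the" : (NP/(N/PP))\N
    [3,6] N/PP   >
      [3,5] (N/PP)/N   >
        [3,4] "near" : ((N/PP)/N)/N
        [4,5] "which" : N
      [5,6] "slowly" : N
  [6,8] S\NP   >
    [6,7] "bone" : (S\NP)/NP
    [7,8] "gave" : NP

YES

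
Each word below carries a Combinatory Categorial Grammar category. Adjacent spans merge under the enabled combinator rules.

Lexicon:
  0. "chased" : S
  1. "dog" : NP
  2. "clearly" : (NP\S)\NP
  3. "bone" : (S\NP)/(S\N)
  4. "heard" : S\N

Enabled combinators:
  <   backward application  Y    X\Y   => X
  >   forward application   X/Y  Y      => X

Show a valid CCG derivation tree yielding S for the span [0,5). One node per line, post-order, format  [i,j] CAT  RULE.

[0,5] S   <
  [0,3] NP   <
    [0,1] "chased" : S
    [1,3] NP\S   <
      [1,2] "dog" : NP
      [2,3] "clearly" : (NP\S)\NP
  [3,5] S\NP   >
    [3,4] "bone" : (S\NP)/(S\N)
    [4,5] "heard" : S\N

[0,1] S  lex  "chased"
[1,2] NP  lex  "dog"
[2,3] (NP\S)\NP  lex  "clearly"
[1,3] NP\S  <  k=2
[0,3] NP  <  k=1
[3,4] (S\NP)/(S\N)  lex  "bone"
[4,5] S\N  lex  "heard"
[3,5] S\NP  >  k=4
[0,5] S  <  k=3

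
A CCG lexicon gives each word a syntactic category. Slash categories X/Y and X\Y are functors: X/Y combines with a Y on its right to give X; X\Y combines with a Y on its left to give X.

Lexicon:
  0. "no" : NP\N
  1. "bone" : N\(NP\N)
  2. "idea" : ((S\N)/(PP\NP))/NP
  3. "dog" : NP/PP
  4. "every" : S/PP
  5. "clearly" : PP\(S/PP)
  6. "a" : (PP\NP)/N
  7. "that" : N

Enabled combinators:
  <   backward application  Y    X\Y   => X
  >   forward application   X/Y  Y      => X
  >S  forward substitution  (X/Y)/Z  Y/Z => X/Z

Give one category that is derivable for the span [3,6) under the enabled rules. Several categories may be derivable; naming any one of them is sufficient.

[0,8] S   <
  [0,2] N   <
    [0,1] "no" : NP\N
    [1,2] "bone" : N\(NP\N)
  [2,8] S\N   >
    [2,6] (S\N)/(PP\NP)   >
      [2,3] "idea" : ((S\N)/(PP\NP))/NP
      [3,6] NP   >
        [3,4] "dog" : NP/PP
        [4,6] PP   <
          [4,5] "every" : S/PP
          [5,6] "clearly" : PP\(S/PP)
    [6,8] PP\NP   >
      [6,7] "a" : (PP\NP)/N
      [7,8] "that" : N

NP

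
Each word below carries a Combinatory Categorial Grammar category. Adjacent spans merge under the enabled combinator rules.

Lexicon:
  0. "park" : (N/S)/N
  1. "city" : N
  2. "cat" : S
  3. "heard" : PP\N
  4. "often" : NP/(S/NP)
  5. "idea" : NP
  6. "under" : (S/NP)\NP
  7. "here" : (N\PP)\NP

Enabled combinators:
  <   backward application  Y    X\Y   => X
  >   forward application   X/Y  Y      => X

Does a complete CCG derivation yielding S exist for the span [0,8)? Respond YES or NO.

NO

(N/S)/N N S PP\N NP/(S/NP) NP (S/NP)\NP (N\PP)\NP
CKY chart[0,8] = {N}; S ∉ chart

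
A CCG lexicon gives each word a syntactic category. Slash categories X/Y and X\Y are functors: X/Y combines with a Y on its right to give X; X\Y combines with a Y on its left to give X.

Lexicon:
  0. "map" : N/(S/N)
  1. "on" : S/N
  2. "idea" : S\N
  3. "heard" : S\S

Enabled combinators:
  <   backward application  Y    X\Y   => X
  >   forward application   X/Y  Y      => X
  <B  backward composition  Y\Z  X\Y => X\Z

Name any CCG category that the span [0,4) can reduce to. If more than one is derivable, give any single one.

[0,4] S   <
  [0,2] N   >
    [0,1] "map" : N/(S/N)
    [1,2] "on" : S/N
  [2,4] S\N   <B
    [2,3] "idea" : S\N
    [3,4] "heard" : S\S

S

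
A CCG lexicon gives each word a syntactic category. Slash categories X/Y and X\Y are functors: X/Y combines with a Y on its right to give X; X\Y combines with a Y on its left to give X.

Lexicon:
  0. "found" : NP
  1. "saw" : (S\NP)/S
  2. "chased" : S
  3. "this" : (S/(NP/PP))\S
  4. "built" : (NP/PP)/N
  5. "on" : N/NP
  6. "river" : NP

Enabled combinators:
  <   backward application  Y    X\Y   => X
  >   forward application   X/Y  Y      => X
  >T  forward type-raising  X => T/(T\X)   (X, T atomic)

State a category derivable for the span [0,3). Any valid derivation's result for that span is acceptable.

S

[0,7] S   >
  [0,4] S/(NP/PP)   <
    [0,3] S   >
      [0,1] S/(S\NP)   >T
        [0,1] "found" : NP
      [1,3] S\NP   >
        [1,2] "saw" : (S\NP)/S
        [2,3] "chased" : S
    [3,4] "this" : (S/(NP/PP))\S
  [4,7] NP/PP   >
    [4,5] "built" : (NP/PP)/N
    [5,7] N   >
      [5,6] "on" : N/NP
      [6,7] "river" : NP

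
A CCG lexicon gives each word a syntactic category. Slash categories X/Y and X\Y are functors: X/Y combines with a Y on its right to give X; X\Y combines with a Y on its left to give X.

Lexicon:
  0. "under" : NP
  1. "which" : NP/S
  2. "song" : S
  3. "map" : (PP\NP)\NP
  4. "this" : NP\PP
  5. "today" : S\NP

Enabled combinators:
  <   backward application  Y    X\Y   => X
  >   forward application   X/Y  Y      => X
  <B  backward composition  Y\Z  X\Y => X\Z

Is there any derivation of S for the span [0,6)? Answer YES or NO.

[0,6] S   <
  [0,1] "under" : NP
  [1,6] S\NP   <B
    [1,4] PP\NP   <
      [1,3] NP   >
        [1,2] "which" : NP/S
        [2,3] "song" : S
      [3,4] "map" : (PP\NP)\NP
    [4,6] S\PP   <B
      [4,5] "this" : NP\PP
      [5,6] "today" : S\NP

YES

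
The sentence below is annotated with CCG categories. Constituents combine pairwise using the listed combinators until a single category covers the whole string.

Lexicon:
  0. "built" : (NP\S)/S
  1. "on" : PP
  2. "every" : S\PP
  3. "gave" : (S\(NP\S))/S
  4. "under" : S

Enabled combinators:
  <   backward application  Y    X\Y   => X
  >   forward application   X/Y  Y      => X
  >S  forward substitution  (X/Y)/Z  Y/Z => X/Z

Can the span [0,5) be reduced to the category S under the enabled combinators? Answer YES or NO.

YES

[0,5] S   <
  [0,3] NP\S   >
    [0,1] "built" : (NP\S)/S
    [1,3] S   <
      [1,2] "on" : PP
      [2,3] "every" : S\PP
  [3,5] S\(NP\S)   >
    [3,4] "gave" : (S\(NP\S))/S
    [4,5] "under" : S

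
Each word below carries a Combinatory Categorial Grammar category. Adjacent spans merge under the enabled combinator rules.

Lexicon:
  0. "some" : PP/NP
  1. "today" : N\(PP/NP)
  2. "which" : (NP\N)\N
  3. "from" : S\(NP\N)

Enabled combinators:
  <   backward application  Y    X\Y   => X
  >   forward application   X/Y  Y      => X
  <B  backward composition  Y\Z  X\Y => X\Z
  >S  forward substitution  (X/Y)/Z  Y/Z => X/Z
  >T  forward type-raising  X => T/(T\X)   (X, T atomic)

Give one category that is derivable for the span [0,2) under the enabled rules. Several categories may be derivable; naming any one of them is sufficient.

N

[0,4] S   <
  [0,2] N   <
    [0,1] "some" : PP/NP
    [1,2] "today" : N\(PP/NP)
  [2,4] S\N   <B
    [2,3] "which" : (NP\N)\N
    [3,4] "from" : S\(NP\N)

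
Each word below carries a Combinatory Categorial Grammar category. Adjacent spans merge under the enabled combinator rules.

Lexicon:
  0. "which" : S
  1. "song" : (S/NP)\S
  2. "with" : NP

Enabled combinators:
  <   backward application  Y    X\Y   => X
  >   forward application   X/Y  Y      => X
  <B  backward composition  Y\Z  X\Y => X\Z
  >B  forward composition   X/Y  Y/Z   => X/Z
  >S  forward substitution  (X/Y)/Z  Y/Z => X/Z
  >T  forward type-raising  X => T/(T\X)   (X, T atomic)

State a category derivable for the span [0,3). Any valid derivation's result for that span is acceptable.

S

[0,3] S   >
  [0,2] S/NP   <
    [0,1] "which" : S
    [1,2] "song" : (S/NP)\S
  [2,3] "with" : NP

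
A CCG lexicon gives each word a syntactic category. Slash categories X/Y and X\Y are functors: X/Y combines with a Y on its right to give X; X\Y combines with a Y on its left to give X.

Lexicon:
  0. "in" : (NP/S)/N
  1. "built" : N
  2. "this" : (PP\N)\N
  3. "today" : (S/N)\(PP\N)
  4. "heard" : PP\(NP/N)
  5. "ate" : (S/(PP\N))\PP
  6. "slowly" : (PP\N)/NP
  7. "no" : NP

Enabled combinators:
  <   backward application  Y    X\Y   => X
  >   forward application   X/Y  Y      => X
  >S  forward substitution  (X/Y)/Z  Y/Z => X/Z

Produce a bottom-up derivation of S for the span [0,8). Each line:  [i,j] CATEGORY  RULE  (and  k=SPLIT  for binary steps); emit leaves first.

[0,1] (NP/S)/N  lex  "in"
[1,2] N  lex  "built"
[2,3] (PP\N)\N  lex  "this"
[1,3] PP\N  <  k=2
[3,4] (S/N)\(PP\N)  lex  "today"
[1,4] S/N  <  k=3
[0,4] NP/N  >S  k=1
[4,5] PP\(NP/N)  lex  "heard"
[0,5] PP  <  k=4
[5,6] (S/(PP\N))\PP  lex  "ate"
[0,6] S/(PP\N)  <  k=5
[6,7] (PP\N)/NP  lex  "slowly"
[7,8] NP  lex  "no"
[6,8] PP\N  >  k=7
[0,8] S  >  k=6

[0,8] S   >
  [0,6] S/(PP\N)   <
    [0,5] PP   <
      [0,4] NP/N   >S
        [0,1] "in" : (NP/S)/N
        [1,4] S/N   <
          [1,3] PP\N   <
            [1,2] "built" : N
            [2,3] "this" : (PP\N)\N
          [3,4] "today" : (S/N)\(PP\N)
      [4,5] "heard" : PP\(NP/N)
    [5,6] "ate" : (S/(PP\N))\PP
  [6,8] PP\N   >
    [6,7] "slowly" : (PP\N)/NP
    [7,8] "no" : NP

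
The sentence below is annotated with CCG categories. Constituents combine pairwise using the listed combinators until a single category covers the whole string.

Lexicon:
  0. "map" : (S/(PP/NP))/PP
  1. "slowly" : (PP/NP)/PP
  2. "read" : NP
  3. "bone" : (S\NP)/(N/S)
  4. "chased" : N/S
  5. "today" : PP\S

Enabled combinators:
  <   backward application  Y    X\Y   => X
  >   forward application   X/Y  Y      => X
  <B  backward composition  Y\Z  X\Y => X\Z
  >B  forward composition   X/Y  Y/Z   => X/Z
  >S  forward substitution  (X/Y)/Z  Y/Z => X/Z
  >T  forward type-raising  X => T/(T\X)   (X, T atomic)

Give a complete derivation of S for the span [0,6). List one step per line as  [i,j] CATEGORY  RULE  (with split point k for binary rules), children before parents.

[0,6] S   >
  [0,2] S/PP   >S
    [0,1] "map" : (S/(PP/NP))/PP
    [1,2] "slowly" : (PP/NP)/PP
  [2,6] PP   >
    [2,3] PP/(PP\NP)   >T
      [2,3] "read" : NP
    [3,6] PP\NP   <B
      [3,5] S\NP   >
        [3,4] "bone" : (S\NP)/(N/S)
        [4,5] "chased" : N/S
      [5,6] "today" : PP\S

[0,1] (S/(PP/NP))/PP  lex  "map"
[1,2] (PP/NP)/PP  lex  "slowly"
[0,2] S/PP  >S  k=1
[2,3] NP  lex  "read"
[2,3] PP/(PP\NP)  >T
[3,4] (S\NP)/(N/S)  lex  "bone"
[4,5] N/S  lex  "chased"
[3,5] S\NP  >  k=4
[5,6] PP\S  lex  "today"
[3,6] PP\NP  <B  k=5
[2,6] PP  >  k=3
[0,6] S  >  k=2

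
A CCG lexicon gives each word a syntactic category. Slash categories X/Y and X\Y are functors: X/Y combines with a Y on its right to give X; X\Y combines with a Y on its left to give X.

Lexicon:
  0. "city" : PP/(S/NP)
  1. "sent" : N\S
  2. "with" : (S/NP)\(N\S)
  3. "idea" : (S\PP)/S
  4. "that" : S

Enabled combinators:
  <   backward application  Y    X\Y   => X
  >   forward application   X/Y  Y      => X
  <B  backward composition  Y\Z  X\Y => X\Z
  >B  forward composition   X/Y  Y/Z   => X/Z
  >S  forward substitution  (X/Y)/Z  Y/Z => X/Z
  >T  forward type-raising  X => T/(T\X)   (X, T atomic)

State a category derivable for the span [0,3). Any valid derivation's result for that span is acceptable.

[0,5] S   <
  [0,3] PP   >
    [0,1] "city" : PP/(S/NP)
    [1,3] S/NP   <
      [1,2] "sent" : N\S
      [2,3] "with" : (S/NP)\(N\S)
  [3,5] S\PP   >
    [3,4] "idea" : (S\PP)/S
    [4,5] "that" : S

PP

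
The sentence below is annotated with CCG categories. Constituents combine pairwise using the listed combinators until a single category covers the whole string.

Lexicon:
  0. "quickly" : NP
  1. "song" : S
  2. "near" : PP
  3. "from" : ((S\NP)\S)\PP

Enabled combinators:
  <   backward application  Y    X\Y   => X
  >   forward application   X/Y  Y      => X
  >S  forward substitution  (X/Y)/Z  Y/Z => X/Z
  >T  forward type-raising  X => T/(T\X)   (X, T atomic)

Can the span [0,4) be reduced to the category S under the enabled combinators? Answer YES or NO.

YES

[0,4] S   <
  [0,1] "quickly" : NP
  [1,4] S\NP   <
    [1,2] "song" : S
    [2,4] (S\NP)\S   <
      [2,3] "near" : PP
      [3,4] "from" : ((S\NP)\S)\PP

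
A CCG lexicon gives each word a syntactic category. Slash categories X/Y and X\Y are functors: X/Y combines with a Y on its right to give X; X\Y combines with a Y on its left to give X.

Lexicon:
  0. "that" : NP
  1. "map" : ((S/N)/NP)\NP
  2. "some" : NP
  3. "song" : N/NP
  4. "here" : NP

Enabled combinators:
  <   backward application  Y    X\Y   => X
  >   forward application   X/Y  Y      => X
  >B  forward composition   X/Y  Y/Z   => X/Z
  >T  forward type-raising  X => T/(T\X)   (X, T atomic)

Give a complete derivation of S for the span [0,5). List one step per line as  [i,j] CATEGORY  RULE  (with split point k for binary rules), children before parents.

[0,1] NP  lex  "that"
[1,2] ((S/N)/NP)\NP  lex  "map"
[0,2] (S/N)/NP  <  k=1
[2,3] NP  lex  "some"
[0,3] S/N  >  k=2
[3,4] N/NP  lex  "song"
[4,5] NP  lex  "here"
[3,5] N  >  k=4
[0,5] S  >  k=3

[0,5] S   >
  [0,3] S/N   >
    [0,2] (S/N)/NP   <
      [0,1] "that" : NP
      [1,2] "map" : ((S/N)/NP)\NP
    [2,3] "some" : NP
  [3,5] N   >
    [3,4] "song" : N/NP
    [4,5] "here" : NP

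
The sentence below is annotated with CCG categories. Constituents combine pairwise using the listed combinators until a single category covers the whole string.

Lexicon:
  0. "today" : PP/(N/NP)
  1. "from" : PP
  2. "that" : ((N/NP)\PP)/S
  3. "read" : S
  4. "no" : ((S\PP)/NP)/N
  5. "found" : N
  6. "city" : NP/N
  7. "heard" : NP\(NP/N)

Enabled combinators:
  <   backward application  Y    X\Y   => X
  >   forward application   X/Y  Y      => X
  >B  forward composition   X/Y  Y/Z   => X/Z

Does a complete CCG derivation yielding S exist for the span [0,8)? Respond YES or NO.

[0,8] S   <
  [0,4] PP   >
    [0,1] "today" : PP/(N/NP)
    [1,4] N/NP   <
      [1,2] "from" : PP
      [2,4] (N/NP)\PP   >
        [2,3] "that" : ((N/NP)\PP)/S
        [3,4] "read" : S
  [4,8] S\PP   >
    [4,6] (S\PP)/NP   >
      [4,5] "no" : ((S\PP)/NP)/N
      [5,6] "found" : N
    [6,8] NP   <
      [6,7] "city" : NP/N
      [7,8] "heard" : NP\(NP/N)

YES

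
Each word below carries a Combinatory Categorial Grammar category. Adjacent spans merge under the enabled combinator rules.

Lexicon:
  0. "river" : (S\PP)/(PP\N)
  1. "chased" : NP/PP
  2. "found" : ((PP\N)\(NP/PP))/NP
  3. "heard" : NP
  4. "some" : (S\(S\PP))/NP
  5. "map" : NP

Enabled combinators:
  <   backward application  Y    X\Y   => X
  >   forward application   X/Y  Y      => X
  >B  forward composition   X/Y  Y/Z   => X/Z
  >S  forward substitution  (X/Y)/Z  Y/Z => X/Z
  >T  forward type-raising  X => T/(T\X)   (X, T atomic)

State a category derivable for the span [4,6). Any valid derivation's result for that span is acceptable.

S\(S\PP)

[0,6] S   <
  [0,4] S\PP   >
    [0,1] "river" : (S\PP)/(PP\N)
    [1,4] PP\N   <
      [1,2] "chased" : NP/PP
      [2,4] (PP\N)\(NP/PP)   >
        [2,3] "found" : ((PP\N)\(NP/PP))/NP
        [3,4] "heard" : NP
  [4,6] S\(S\PP)   >
    [4,5] "some" : (S\(S\PP))/NP
    [5,6] "map" : NP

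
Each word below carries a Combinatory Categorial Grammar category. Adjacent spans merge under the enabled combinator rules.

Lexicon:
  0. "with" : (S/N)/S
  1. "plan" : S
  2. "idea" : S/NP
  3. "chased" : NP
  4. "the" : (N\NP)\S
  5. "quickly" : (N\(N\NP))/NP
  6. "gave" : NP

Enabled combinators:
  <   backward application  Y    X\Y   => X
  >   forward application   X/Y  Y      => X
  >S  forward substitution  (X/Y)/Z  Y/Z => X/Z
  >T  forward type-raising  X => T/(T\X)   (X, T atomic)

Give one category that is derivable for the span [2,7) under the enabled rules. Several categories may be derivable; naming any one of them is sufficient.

N

[0,7] S   >
  [0,2] S/N   >
    [0,1] "with" : (S/N)/S
    [1,2] "plan" : S
  [2,7] N   <
    [2,5] N\NP   <
      [2,4] S   >
        [2,3] "idea" : S/NP
        [3,4] "chased" : NP
      [4,5] "the" : (N\NP)\S
    [5,7] N\(N\NP)   >
      [5,6] "quickly" : (N\(N\NP))/NP
      [6,7] "gave" : NP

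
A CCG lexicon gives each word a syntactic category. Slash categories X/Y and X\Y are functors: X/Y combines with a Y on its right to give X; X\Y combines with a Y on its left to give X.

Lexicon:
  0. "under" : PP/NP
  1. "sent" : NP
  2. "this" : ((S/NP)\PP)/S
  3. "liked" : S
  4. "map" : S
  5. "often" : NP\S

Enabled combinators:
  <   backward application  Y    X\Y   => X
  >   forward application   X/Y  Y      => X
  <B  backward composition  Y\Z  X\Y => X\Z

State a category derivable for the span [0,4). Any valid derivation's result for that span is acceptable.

[0,6] S   >
  [0,4] S/NP   <
    [0,2] PP   >
      [0,1] "under" : PP/NP
      [1,2] "sent" : NP
    [2,4] (S/NP)\PP   >
      [2,3] "this" : ((S/NP)\PP)/S
      [3,4] "liked" : S
  [4,6] NP   <
    [4,5] "map" : S
    [5,6] "often" : NP\S

S/NP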